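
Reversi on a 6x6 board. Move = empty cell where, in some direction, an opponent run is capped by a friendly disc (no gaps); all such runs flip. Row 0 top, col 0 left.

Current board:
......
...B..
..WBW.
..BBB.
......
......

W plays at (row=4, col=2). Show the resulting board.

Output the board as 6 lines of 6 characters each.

Place W at (4,2); scan 8 dirs for brackets.
Dir NW: first cell '.' (not opp) -> no flip
Dir N: opp run (3,2) capped by W -> flip
Dir NE: opp run (3,3) capped by W -> flip
Dir W: first cell '.' (not opp) -> no flip
Dir E: first cell '.' (not opp) -> no flip
Dir SW: first cell '.' (not opp) -> no flip
Dir S: first cell '.' (not opp) -> no flip
Dir SE: first cell '.' (not opp) -> no flip
All flips: (3,2) (3,3)

Answer: ......
...B..
..WBW.
..WWB.
..W...
......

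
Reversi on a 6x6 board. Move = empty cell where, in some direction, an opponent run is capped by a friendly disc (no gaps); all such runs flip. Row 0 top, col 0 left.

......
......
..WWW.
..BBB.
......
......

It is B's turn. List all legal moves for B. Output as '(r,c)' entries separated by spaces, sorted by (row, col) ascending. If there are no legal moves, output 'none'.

(1,1): flips 1 -> legal
(1,2): flips 2 -> legal
(1,3): flips 1 -> legal
(1,4): flips 2 -> legal
(1,5): flips 1 -> legal
(2,1): no bracket -> illegal
(2,5): no bracket -> illegal
(3,1): no bracket -> illegal
(3,5): no bracket -> illegal

Answer: (1,1) (1,2) (1,3) (1,4) (1,5)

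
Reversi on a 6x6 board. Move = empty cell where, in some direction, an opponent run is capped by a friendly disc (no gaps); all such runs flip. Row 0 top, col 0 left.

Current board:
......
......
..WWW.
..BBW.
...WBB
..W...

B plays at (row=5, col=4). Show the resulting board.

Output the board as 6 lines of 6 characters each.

Place B at (5,4); scan 8 dirs for brackets.
Dir NW: opp run (4,3) capped by B -> flip
Dir N: first cell 'B' (not opp) -> no flip
Dir NE: first cell 'B' (not opp) -> no flip
Dir W: first cell '.' (not opp) -> no flip
Dir E: first cell '.' (not opp) -> no flip
Dir SW: edge -> no flip
Dir S: edge -> no flip
Dir SE: edge -> no flip
All flips: (4,3)

Answer: ......
......
..WWW.
..BBW.
...BBB
..W.B.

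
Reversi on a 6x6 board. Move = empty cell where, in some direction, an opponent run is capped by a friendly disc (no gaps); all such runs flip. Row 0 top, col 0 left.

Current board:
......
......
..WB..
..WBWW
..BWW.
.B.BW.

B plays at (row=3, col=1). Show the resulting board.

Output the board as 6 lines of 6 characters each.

Answer: ......
......
..WB..
.BBBWW
..BWW.
.B.BW.

Derivation:
Place B at (3,1); scan 8 dirs for brackets.
Dir NW: first cell '.' (not opp) -> no flip
Dir N: first cell '.' (not opp) -> no flip
Dir NE: opp run (2,2), next='.' -> no flip
Dir W: first cell '.' (not opp) -> no flip
Dir E: opp run (3,2) capped by B -> flip
Dir SW: first cell '.' (not opp) -> no flip
Dir S: first cell '.' (not opp) -> no flip
Dir SE: first cell 'B' (not opp) -> no flip
All flips: (3,2)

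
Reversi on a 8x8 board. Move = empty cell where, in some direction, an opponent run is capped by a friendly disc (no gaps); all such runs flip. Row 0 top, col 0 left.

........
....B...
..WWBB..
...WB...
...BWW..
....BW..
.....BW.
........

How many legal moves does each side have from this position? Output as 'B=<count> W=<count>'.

Answer: B=10 W=10

Derivation:
-- B to move --
(1,1): no bracket -> illegal
(1,2): flips 1 -> legal
(1,3): flips 2 -> legal
(2,1): flips 2 -> legal
(3,1): no bracket -> illegal
(3,2): flips 2 -> legal
(3,5): flips 2 -> legal
(3,6): flips 1 -> legal
(4,2): flips 1 -> legal
(4,6): flips 2 -> legal
(5,3): no bracket -> illegal
(5,6): flips 2 -> legal
(5,7): no bracket -> illegal
(6,4): no bracket -> illegal
(6,7): flips 1 -> legal
(7,5): no bracket -> illegal
(7,6): no bracket -> illegal
(7,7): no bracket -> illegal
B mobility = 10
-- W to move --
(0,3): no bracket -> illegal
(0,4): flips 3 -> legal
(0,5): flips 1 -> legal
(1,3): no bracket -> illegal
(1,5): flips 1 -> legal
(1,6): no bracket -> illegal
(2,6): flips 2 -> legal
(3,2): no bracket -> illegal
(3,5): flips 1 -> legal
(3,6): no bracket -> illegal
(4,2): flips 1 -> legal
(5,2): no bracket -> illegal
(5,3): flips 2 -> legal
(5,6): no bracket -> illegal
(6,3): flips 1 -> legal
(6,4): flips 2 -> legal
(7,4): no bracket -> illegal
(7,5): flips 1 -> legal
(7,6): no bracket -> illegal
W mobility = 10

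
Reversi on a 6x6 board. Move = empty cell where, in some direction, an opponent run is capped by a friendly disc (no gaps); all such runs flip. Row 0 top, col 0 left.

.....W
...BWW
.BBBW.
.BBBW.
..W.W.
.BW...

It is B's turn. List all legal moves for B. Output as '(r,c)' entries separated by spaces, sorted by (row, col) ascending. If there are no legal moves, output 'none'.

Answer: (2,5) (3,5) (4,5) (5,3) (5,5)

Derivation:
(0,3): no bracket -> illegal
(0,4): no bracket -> illegal
(2,5): flips 1 -> legal
(3,5): flips 2 -> legal
(4,1): no bracket -> illegal
(4,3): no bracket -> illegal
(4,5): flips 1 -> legal
(5,3): flips 2 -> legal
(5,4): no bracket -> illegal
(5,5): flips 1 -> legal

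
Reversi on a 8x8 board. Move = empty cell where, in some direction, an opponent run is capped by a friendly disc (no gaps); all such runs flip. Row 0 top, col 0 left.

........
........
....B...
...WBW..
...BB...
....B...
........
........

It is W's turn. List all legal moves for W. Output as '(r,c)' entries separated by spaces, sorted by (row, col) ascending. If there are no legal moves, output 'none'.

(1,3): flips 1 -> legal
(1,4): no bracket -> illegal
(1,5): flips 1 -> legal
(2,3): no bracket -> illegal
(2,5): no bracket -> illegal
(3,2): no bracket -> illegal
(4,2): no bracket -> illegal
(4,5): no bracket -> illegal
(5,2): no bracket -> illegal
(5,3): flips 2 -> legal
(5,5): flips 1 -> legal
(6,3): no bracket -> illegal
(6,4): no bracket -> illegal
(6,5): no bracket -> illegal

Answer: (1,3) (1,5) (5,3) (5,5)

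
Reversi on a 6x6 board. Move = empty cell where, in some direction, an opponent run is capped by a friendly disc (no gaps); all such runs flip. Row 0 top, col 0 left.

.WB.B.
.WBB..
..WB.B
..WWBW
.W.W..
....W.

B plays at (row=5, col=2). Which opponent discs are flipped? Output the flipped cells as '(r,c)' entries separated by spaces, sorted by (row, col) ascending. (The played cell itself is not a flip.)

Dir NW: opp run (4,1), next='.' -> no flip
Dir N: first cell '.' (not opp) -> no flip
Dir NE: opp run (4,3) capped by B -> flip
Dir W: first cell '.' (not opp) -> no flip
Dir E: first cell '.' (not opp) -> no flip
Dir SW: edge -> no flip
Dir S: edge -> no flip
Dir SE: edge -> no flip

Answer: (4,3)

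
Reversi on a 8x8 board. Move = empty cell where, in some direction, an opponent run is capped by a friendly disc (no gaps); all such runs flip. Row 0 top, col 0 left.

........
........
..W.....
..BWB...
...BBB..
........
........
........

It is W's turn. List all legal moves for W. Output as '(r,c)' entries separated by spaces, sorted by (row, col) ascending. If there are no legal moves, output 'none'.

Answer: (3,1) (3,5) (4,2) (5,3) (5,5)

Derivation:
(2,1): no bracket -> illegal
(2,3): no bracket -> illegal
(2,4): no bracket -> illegal
(2,5): no bracket -> illegal
(3,1): flips 1 -> legal
(3,5): flips 1 -> legal
(3,6): no bracket -> illegal
(4,1): no bracket -> illegal
(4,2): flips 1 -> legal
(4,6): no bracket -> illegal
(5,2): no bracket -> illegal
(5,3): flips 1 -> legal
(5,4): no bracket -> illegal
(5,5): flips 1 -> legal
(5,6): no bracket -> illegal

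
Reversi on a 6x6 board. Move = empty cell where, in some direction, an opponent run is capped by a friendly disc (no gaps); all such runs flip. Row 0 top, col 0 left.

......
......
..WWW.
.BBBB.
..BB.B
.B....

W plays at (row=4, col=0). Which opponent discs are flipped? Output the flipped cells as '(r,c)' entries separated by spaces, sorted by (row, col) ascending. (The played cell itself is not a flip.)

Dir NW: edge -> no flip
Dir N: first cell '.' (not opp) -> no flip
Dir NE: opp run (3,1) capped by W -> flip
Dir W: edge -> no flip
Dir E: first cell '.' (not opp) -> no flip
Dir SW: edge -> no flip
Dir S: first cell '.' (not opp) -> no flip
Dir SE: opp run (5,1), next=edge -> no flip

Answer: (3,1)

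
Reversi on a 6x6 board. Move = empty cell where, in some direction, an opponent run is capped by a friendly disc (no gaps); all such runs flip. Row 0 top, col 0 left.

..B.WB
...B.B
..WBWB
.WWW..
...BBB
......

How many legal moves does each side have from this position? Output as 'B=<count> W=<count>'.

-- B to move --
(0,3): flips 1 -> legal
(1,1): flips 2 -> legal
(1,2): no bracket -> illegal
(1,4): no bracket -> illegal
(2,0): no bracket -> illegal
(2,1): flips 2 -> legal
(3,0): no bracket -> illegal
(3,4): no bracket -> illegal
(3,5): flips 1 -> legal
(4,0): flips 2 -> legal
(4,1): flips 1 -> legal
(4,2): flips 2 -> legal
B mobility = 7
-- W to move --
(0,1): no bracket -> illegal
(0,3): flips 2 -> legal
(1,1): no bracket -> illegal
(1,2): no bracket -> illegal
(1,4): flips 1 -> legal
(3,4): no bracket -> illegal
(3,5): no bracket -> illegal
(4,2): no bracket -> illegal
(5,2): no bracket -> illegal
(5,3): flips 1 -> legal
(5,4): flips 1 -> legal
(5,5): flips 1 -> legal
W mobility = 5

Answer: B=7 W=5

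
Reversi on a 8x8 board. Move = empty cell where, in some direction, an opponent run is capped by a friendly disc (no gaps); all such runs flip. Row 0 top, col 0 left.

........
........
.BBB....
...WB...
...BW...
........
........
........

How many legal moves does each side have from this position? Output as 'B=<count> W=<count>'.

Answer: B=4 W=6

Derivation:
-- B to move --
(2,4): no bracket -> illegal
(3,2): flips 1 -> legal
(3,5): no bracket -> illegal
(4,2): no bracket -> illegal
(4,5): flips 1 -> legal
(5,3): no bracket -> illegal
(5,4): flips 1 -> legal
(5,5): flips 2 -> legal
B mobility = 4
-- W to move --
(1,0): no bracket -> illegal
(1,1): flips 1 -> legal
(1,2): no bracket -> illegal
(1,3): flips 1 -> legal
(1,4): no bracket -> illegal
(2,0): no bracket -> illegal
(2,4): flips 1 -> legal
(2,5): no bracket -> illegal
(3,0): no bracket -> illegal
(3,1): no bracket -> illegal
(3,2): no bracket -> illegal
(3,5): flips 1 -> legal
(4,2): flips 1 -> legal
(4,5): no bracket -> illegal
(5,2): no bracket -> illegal
(5,3): flips 1 -> legal
(5,4): no bracket -> illegal
W mobility = 6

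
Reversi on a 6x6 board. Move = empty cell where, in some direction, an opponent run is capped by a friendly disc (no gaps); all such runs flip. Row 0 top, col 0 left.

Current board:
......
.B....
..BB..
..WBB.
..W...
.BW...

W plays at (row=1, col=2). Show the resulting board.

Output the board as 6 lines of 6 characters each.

Place W at (1,2); scan 8 dirs for brackets.
Dir NW: first cell '.' (not opp) -> no flip
Dir N: first cell '.' (not opp) -> no flip
Dir NE: first cell '.' (not opp) -> no flip
Dir W: opp run (1,1), next='.' -> no flip
Dir E: first cell '.' (not opp) -> no flip
Dir SW: first cell '.' (not opp) -> no flip
Dir S: opp run (2,2) capped by W -> flip
Dir SE: opp run (2,3) (3,4), next='.' -> no flip
All flips: (2,2)

Answer: ......
.BW...
..WB..
..WBB.
..W...
.BW...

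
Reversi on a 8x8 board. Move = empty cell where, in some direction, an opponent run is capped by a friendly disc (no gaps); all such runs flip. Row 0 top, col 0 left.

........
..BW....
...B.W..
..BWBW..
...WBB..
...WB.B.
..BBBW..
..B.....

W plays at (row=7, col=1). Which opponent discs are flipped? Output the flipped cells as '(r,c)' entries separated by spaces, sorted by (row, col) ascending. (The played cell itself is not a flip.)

Dir NW: first cell '.' (not opp) -> no flip
Dir N: first cell '.' (not opp) -> no flip
Dir NE: opp run (6,2) capped by W -> flip
Dir W: first cell '.' (not opp) -> no flip
Dir E: opp run (7,2), next='.' -> no flip
Dir SW: edge -> no flip
Dir S: edge -> no flip
Dir SE: edge -> no flip

Answer: (6,2)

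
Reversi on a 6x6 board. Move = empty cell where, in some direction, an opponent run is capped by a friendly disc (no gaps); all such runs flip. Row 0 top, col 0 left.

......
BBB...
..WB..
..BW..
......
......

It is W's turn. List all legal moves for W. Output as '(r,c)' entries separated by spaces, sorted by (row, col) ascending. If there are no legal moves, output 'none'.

Answer: (0,0) (0,2) (1,3) (2,4) (3,1) (4,2)

Derivation:
(0,0): flips 1 -> legal
(0,1): no bracket -> illegal
(0,2): flips 1 -> legal
(0,3): no bracket -> illegal
(1,3): flips 1 -> legal
(1,4): no bracket -> illegal
(2,0): no bracket -> illegal
(2,1): no bracket -> illegal
(2,4): flips 1 -> legal
(3,1): flips 1 -> legal
(3,4): no bracket -> illegal
(4,1): no bracket -> illegal
(4,2): flips 1 -> legal
(4,3): no bracket -> illegal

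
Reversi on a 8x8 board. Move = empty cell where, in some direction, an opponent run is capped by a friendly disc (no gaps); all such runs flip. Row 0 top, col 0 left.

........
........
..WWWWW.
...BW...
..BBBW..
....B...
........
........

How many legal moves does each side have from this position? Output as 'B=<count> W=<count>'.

Answer: B=8 W=8

Derivation:
-- B to move --
(1,1): flips 1 -> legal
(1,2): no bracket -> illegal
(1,3): flips 1 -> legal
(1,4): flips 2 -> legal
(1,5): flips 1 -> legal
(1,6): flips 2 -> legal
(1,7): no bracket -> illegal
(2,1): no bracket -> illegal
(2,7): no bracket -> illegal
(3,1): no bracket -> illegal
(3,2): no bracket -> illegal
(3,5): flips 1 -> legal
(3,6): flips 1 -> legal
(3,7): no bracket -> illegal
(4,6): flips 1 -> legal
(5,5): no bracket -> illegal
(5,6): no bracket -> illegal
B mobility = 8
-- W to move --
(3,1): no bracket -> illegal
(3,2): flips 1 -> legal
(3,5): no bracket -> illegal
(4,1): flips 3 -> legal
(5,1): flips 2 -> legal
(5,2): flips 1 -> legal
(5,3): flips 2 -> legal
(5,5): flips 2 -> legal
(6,3): flips 1 -> legal
(6,4): flips 2 -> legal
(6,5): no bracket -> illegal
W mobility = 8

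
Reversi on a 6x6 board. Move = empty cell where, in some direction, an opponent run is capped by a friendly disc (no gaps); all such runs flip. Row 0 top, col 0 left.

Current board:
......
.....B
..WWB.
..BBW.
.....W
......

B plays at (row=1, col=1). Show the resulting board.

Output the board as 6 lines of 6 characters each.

Answer: ......
.B...B
..BWB.
..BBW.
.....W
......

Derivation:
Place B at (1,1); scan 8 dirs for brackets.
Dir NW: first cell '.' (not opp) -> no flip
Dir N: first cell '.' (not opp) -> no flip
Dir NE: first cell '.' (not opp) -> no flip
Dir W: first cell '.' (not opp) -> no flip
Dir E: first cell '.' (not opp) -> no flip
Dir SW: first cell '.' (not opp) -> no flip
Dir S: first cell '.' (not opp) -> no flip
Dir SE: opp run (2,2) capped by B -> flip
All flips: (2,2)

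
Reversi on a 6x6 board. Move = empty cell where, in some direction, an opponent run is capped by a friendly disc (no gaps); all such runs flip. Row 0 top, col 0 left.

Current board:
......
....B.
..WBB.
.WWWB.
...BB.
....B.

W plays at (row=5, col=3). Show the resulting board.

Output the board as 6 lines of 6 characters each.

Place W at (5,3); scan 8 dirs for brackets.
Dir NW: first cell '.' (not opp) -> no flip
Dir N: opp run (4,3) capped by W -> flip
Dir NE: opp run (4,4), next='.' -> no flip
Dir W: first cell '.' (not opp) -> no flip
Dir E: opp run (5,4), next='.' -> no flip
Dir SW: edge -> no flip
Dir S: edge -> no flip
Dir SE: edge -> no flip
All flips: (4,3)

Answer: ......
....B.
..WBB.
.WWWB.
...WB.
...WB.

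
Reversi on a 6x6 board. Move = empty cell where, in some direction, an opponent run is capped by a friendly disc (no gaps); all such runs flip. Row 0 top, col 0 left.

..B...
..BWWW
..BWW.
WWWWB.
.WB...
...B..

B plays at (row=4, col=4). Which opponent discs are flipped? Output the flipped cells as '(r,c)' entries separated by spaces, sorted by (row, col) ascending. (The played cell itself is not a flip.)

Answer: (3,3)

Derivation:
Dir NW: opp run (3,3) capped by B -> flip
Dir N: first cell 'B' (not opp) -> no flip
Dir NE: first cell '.' (not opp) -> no flip
Dir W: first cell '.' (not opp) -> no flip
Dir E: first cell '.' (not opp) -> no flip
Dir SW: first cell 'B' (not opp) -> no flip
Dir S: first cell '.' (not opp) -> no flip
Dir SE: first cell '.' (not opp) -> no flip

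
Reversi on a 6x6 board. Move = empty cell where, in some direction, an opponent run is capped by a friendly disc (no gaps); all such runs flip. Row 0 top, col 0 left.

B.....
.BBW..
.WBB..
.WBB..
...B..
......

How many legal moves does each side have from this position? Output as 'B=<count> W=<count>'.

-- B to move --
(0,2): no bracket -> illegal
(0,3): flips 1 -> legal
(0,4): flips 1 -> legal
(1,0): flips 1 -> legal
(1,4): flips 1 -> legal
(2,0): flips 1 -> legal
(2,4): no bracket -> illegal
(3,0): flips 2 -> legal
(4,0): flips 1 -> legal
(4,1): flips 2 -> legal
(4,2): no bracket -> illegal
B mobility = 8
-- W to move --
(0,1): flips 1 -> legal
(0,2): no bracket -> illegal
(0,3): flips 1 -> legal
(1,0): flips 2 -> legal
(1,4): no bracket -> illegal
(2,0): no bracket -> illegal
(2,4): flips 2 -> legal
(3,4): flips 2 -> legal
(4,1): no bracket -> illegal
(4,2): no bracket -> illegal
(4,4): no bracket -> illegal
(5,2): no bracket -> illegal
(5,3): flips 3 -> legal
(5,4): flips 2 -> legal
W mobility = 7

Answer: B=8 W=7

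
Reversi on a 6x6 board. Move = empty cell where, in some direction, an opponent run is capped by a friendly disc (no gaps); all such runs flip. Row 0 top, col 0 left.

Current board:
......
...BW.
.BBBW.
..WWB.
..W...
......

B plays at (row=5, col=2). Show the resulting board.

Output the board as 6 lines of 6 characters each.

Place B at (5,2); scan 8 dirs for brackets.
Dir NW: first cell '.' (not opp) -> no flip
Dir N: opp run (4,2) (3,2) capped by B -> flip
Dir NE: first cell '.' (not opp) -> no flip
Dir W: first cell '.' (not opp) -> no flip
Dir E: first cell '.' (not opp) -> no flip
Dir SW: edge -> no flip
Dir S: edge -> no flip
Dir SE: edge -> no flip
All flips: (3,2) (4,2)

Answer: ......
...BW.
.BBBW.
..BWB.
..B...
..B...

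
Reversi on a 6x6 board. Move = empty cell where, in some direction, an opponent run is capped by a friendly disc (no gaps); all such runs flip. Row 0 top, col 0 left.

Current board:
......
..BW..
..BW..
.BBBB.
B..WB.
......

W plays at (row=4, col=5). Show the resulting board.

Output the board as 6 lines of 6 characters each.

Answer: ......
..BW..
..BW..
.BBBW.
B..WWW
......

Derivation:
Place W at (4,5); scan 8 dirs for brackets.
Dir NW: opp run (3,4) capped by W -> flip
Dir N: first cell '.' (not opp) -> no flip
Dir NE: edge -> no flip
Dir W: opp run (4,4) capped by W -> flip
Dir E: edge -> no flip
Dir SW: first cell '.' (not opp) -> no flip
Dir S: first cell '.' (not opp) -> no flip
Dir SE: edge -> no flip
All flips: (3,4) (4,4)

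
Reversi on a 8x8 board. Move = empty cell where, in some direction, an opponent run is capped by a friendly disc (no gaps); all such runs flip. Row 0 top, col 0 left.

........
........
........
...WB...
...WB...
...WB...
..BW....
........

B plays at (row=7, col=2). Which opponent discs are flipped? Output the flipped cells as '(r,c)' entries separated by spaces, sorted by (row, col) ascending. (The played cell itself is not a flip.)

Answer: (6,3)

Derivation:
Dir NW: first cell '.' (not opp) -> no flip
Dir N: first cell 'B' (not opp) -> no flip
Dir NE: opp run (6,3) capped by B -> flip
Dir W: first cell '.' (not opp) -> no flip
Dir E: first cell '.' (not opp) -> no flip
Dir SW: edge -> no flip
Dir S: edge -> no flip
Dir SE: edge -> no flip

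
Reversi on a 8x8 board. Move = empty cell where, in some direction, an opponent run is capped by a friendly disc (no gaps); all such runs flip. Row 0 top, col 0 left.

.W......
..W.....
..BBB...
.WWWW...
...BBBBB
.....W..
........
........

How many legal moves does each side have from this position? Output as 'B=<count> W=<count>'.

Answer: B=9 W=10

Derivation:
-- B to move --
(0,0): no bracket -> illegal
(0,2): flips 1 -> legal
(0,3): no bracket -> illegal
(1,0): no bracket -> illegal
(1,1): no bracket -> illegal
(1,3): no bracket -> illegal
(2,0): no bracket -> illegal
(2,1): flips 1 -> legal
(2,5): flips 1 -> legal
(3,0): no bracket -> illegal
(3,5): no bracket -> illegal
(4,0): flips 1 -> legal
(4,1): flips 1 -> legal
(4,2): flips 2 -> legal
(5,4): no bracket -> illegal
(5,6): no bracket -> illegal
(6,4): flips 1 -> legal
(6,5): flips 1 -> legal
(6,6): flips 1 -> legal
B mobility = 9
-- W to move --
(1,1): flips 1 -> legal
(1,3): flips 2 -> legal
(1,4): flips 2 -> legal
(1,5): flips 1 -> legal
(2,1): no bracket -> illegal
(2,5): no bracket -> illegal
(3,5): flips 1 -> legal
(3,6): no bracket -> illegal
(3,7): flips 1 -> legal
(4,2): no bracket -> illegal
(5,2): flips 1 -> legal
(5,3): flips 1 -> legal
(5,4): flips 2 -> legal
(5,6): flips 1 -> legal
(5,7): no bracket -> illegal
W mobility = 10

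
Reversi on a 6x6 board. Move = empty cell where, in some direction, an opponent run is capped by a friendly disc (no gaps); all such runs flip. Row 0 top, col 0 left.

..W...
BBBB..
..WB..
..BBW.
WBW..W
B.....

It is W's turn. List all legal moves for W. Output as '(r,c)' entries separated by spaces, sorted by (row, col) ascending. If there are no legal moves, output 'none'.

(0,0): flips 1 -> legal
(0,1): flips 2 -> legal
(0,3): no bracket -> illegal
(0,4): flips 1 -> legal
(1,4): no bracket -> illegal
(2,0): flips 1 -> legal
(2,1): no bracket -> illegal
(2,4): flips 3 -> legal
(3,0): no bracket -> illegal
(3,1): flips 2 -> legal
(4,3): no bracket -> illegal
(4,4): flips 1 -> legal
(5,1): no bracket -> illegal
(5,2): no bracket -> illegal

Answer: (0,0) (0,1) (0,4) (2,0) (2,4) (3,1) (4,4)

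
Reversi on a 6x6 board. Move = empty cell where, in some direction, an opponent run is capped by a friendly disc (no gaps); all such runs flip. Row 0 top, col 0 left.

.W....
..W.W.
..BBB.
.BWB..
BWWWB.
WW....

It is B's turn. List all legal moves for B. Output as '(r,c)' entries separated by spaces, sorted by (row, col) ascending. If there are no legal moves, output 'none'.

(0,0): no bracket -> illegal
(0,2): flips 1 -> legal
(0,3): no bracket -> illegal
(0,4): flips 1 -> legal
(0,5): flips 1 -> legal
(1,0): no bracket -> illegal
(1,1): no bracket -> illegal
(1,3): no bracket -> illegal
(1,5): no bracket -> illegal
(2,1): no bracket -> illegal
(2,5): no bracket -> illegal
(3,0): no bracket -> illegal
(3,4): no bracket -> illegal
(5,2): flips 2 -> legal
(5,3): flips 2 -> legal
(5,4): no bracket -> illegal

Answer: (0,2) (0,4) (0,5) (5,2) (5,3)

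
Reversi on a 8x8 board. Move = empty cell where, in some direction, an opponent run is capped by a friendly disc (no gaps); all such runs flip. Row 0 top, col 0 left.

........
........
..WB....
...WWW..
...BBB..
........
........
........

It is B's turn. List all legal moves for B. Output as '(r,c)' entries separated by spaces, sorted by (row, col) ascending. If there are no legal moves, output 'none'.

Answer: (1,1) (2,1) (2,4) (2,5) (2,6)

Derivation:
(1,1): flips 2 -> legal
(1,2): no bracket -> illegal
(1,3): no bracket -> illegal
(2,1): flips 1 -> legal
(2,4): flips 1 -> legal
(2,5): flips 2 -> legal
(2,6): flips 1 -> legal
(3,1): no bracket -> illegal
(3,2): no bracket -> illegal
(3,6): no bracket -> illegal
(4,2): no bracket -> illegal
(4,6): no bracket -> illegal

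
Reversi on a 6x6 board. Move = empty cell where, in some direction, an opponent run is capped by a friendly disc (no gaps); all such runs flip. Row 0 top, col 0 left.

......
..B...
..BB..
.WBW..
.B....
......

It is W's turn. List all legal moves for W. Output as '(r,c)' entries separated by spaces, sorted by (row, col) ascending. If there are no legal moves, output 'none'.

Answer: (1,1) (1,3) (5,1)

Derivation:
(0,1): no bracket -> illegal
(0,2): no bracket -> illegal
(0,3): no bracket -> illegal
(1,1): flips 1 -> legal
(1,3): flips 2 -> legal
(1,4): no bracket -> illegal
(2,1): no bracket -> illegal
(2,4): no bracket -> illegal
(3,0): no bracket -> illegal
(3,4): no bracket -> illegal
(4,0): no bracket -> illegal
(4,2): no bracket -> illegal
(4,3): no bracket -> illegal
(5,0): no bracket -> illegal
(5,1): flips 1 -> legal
(5,2): no bracket -> illegal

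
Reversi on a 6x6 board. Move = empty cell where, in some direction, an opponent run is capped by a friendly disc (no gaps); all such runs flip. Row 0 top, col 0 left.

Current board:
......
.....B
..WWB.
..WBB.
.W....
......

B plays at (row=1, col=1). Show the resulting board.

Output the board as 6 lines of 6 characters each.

Place B at (1,1); scan 8 dirs for brackets.
Dir NW: first cell '.' (not opp) -> no flip
Dir N: first cell '.' (not opp) -> no flip
Dir NE: first cell '.' (not opp) -> no flip
Dir W: first cell '.' (not opp) -> no flip
Dir E: first cell '.' (not opp) -> no flip
Dir SW: first cell '.' (not opp) -> no flip
Dir S: first cell '.' (not opp) -> no flip
Dir SE: opp run (2,2) capped by B -> flip
All flips: (2,2)

Answer: ......
.B...B
..BWB.
..WBB.
.W....
......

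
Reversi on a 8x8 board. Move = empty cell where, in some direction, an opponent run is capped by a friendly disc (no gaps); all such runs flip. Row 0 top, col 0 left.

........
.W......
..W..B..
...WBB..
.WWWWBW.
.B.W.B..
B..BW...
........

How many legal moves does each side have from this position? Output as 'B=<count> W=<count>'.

-- B to move --
(0,0): flips 4 -> legal
(0,1): no bracket -> illegal
(0,2): no bracket -> illegal
(1,0): no bracket -> illegal
(1,2): no bracket -> illegal
(1,3): no bracket -> illegal
(2,0): no bracket -> illegal
(2,1): no bracket -> illegal
(2,3): flips 3 -> legal
(2,4): flips 2 -> legal
(3,0): no bracket -> illegal
(3,1): flips 1 -> legal
(3,2): flips 1 -> legal
(3,6): no bracket -> illegal
(3,7): flips 1 -> legal
(4,0): flips 4 -> legal
(4,7): flips 1 -> legal
(5,0): no bracket -> illegal
(5,2): flips 1 -> legal
(5,4): flips 1 -> legal
(5,6): no bracket -> illegal
(5,7): flips 1 -> legal
(6,2): flips 2 -> legal
(6,5): flips 1 -> legal
(7,3): flips 1 -> legal
(7,4): no bracket -> illegal
(7,5): no bracket -> illegal
B mobility = 14
-- W to move --
(1,4): no bracket -> illegal
(1,5): no bracket -> illegal
(1,6): flips 2 -> legal
(2,3): no bracket -> illegal
(2,4): flips 2 -> legal
(2,6): flips 1 -> legal
(3,6): flips 2 -> legal
(4,0): no bracket -> illegal
(5,0): no bracket -> illegal
(5,2): no bracket -> illegal
(5,4): no bracket -> illegal
(5,6): no bracket -> illegal
(6,1): flips 1 -> legal
(6,2): flips 1 -> legal
(6,5): no bracket -> illegal
(6,6): flips 1 -> legal
(7,0): no bracket -> illegal
(7,1): no bracket -> illegal
(7,2): no bracket -> illegal
(7,3): flips 1 -> legal
(7,4): no bracket -> illegal
W mobility = 8

Answer: B=14 W=8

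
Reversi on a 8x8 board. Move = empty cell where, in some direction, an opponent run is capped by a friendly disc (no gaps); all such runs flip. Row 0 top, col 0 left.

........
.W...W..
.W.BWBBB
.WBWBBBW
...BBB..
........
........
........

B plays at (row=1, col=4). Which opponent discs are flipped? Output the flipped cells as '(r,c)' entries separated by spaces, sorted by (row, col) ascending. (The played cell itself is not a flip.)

Answer: (2,4)

Derivation:
Dir NW: first cell '.' (not opp) -> no flip
Dir N: first cell '.' (not opp) -> no flip
Dir NE: first cell '.' (not opp) -> no flip
Dir W: first cell '.' (not opp) -> no flip
Dir E: opp run (1,5), next='.' -> no flip
Dir SW: first cell 'B' (not opp) -> no flip
Dir S: opp run (2,4) capped by B -> flip
Dir SE: first cell 'B' (not opp) -> no flip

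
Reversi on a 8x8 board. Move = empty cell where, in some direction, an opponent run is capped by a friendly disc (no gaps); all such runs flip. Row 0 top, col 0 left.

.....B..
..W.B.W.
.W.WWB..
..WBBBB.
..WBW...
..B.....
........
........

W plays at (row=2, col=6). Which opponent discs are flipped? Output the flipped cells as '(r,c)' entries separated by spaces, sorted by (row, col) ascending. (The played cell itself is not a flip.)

Dir NW: first cell '.' (not opp) -> no flip
Dir N: first cell 'W' (not opp) -> no flip
Dir NE: first cell '.' (not opp) -> no flip
Dir W: opp run (2,5) capped by W -> flip
Dir E: first cell '.' (not opp) -> no flip
Dir SW: opp run (3,5) capped by W -> flip
Dir S: opp run (3,6), next='.' -> no flip
Dir SE: first cell '.' (not opp) -> no flip

Answer: (2,5) (3,5)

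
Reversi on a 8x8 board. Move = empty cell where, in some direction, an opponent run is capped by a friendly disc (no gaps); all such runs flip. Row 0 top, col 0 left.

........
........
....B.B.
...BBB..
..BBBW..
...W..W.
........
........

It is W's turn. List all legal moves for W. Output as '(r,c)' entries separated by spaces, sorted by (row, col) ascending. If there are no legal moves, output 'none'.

Answer: (1,7) (2,3) (2,5) (3,1) (4,1)

Derivation:
(1,3): no bracket -> illegal
(1,4): no bracket -> illegal
(1,5): no bracket -> illegal
(1,6): no bracket -> illegal
(1,7): flips 3 -> legal
(2,2): no bracket -> illegal
(2,3): flips 3 -> legal
(2,5): flips 1 -> legal
(2,7): no bracket -> illegal
(3,1): flips 1 -> legal
(3,2): no bracket -> illegal
(3,6): no bracket -> illegal
(3,7): no bracket -> illegal
(4,1): flips 3 -> legal
(4,6): no bracket -> illegal
(5,1): no bracket -> illegal
(5,2): no bracket -> illegal
(5,4): no bracket -> illegal
(5,5): no bracket -> illegal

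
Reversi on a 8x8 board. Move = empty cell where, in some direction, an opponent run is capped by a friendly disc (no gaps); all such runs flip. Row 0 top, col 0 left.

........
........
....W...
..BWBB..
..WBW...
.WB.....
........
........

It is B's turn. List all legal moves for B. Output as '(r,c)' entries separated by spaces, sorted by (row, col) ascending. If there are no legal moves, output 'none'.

(1,3): flips 1 -> legal
(1,4): flips 1 -> legal
(1,5): no bracket -> illegal
(2,2): no bracket -> illegal
(2,3): flips 1 -> legal
(2,5): no bracket -> illegal
(3,1): no bracket -> illegal
(4,0): no bracket -> illegal
(4,1): flips 1 -> legal
(4,5): flips 1 -> legal
(5,0): flips 1 -> legal
(5,3): flips 1 -> legal
(5,4): flips 1 -> legal
(5,5): no bracket -> illegal
(6,0): no bracket -> illegal
(6,1): no bracket -> illegal
(6,2): no bracket -> illegal

Answer: (1,3) (1,4) (2,3) (4,1) (4,5) (5,0) (5,3) (5,4)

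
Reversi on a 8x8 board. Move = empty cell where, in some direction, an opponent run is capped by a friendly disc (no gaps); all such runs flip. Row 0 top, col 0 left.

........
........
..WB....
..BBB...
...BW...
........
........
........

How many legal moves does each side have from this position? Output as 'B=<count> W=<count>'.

-- B to move --
(1,1): flips 1 -> legal
(1,2): flips 1 -> legal
(1,3): no bracket -> illegal
(2,1): flips 1 -> legal
(3,1): no bracket -> illegal
(3,5): no bracket -> illegal
(4,5): flips 1 -> legal
(5,3): no bracket -> illegal
(5,4): flips 1 -> legal
(5,5): flips 1 -> legal
B mobility = 6
-- W to move --
(1,2): no bracket -> illegal
(1,3): no bracket -> illegal
(1,4): no bracket -> illegal
(2,1): no bracket -> illegal
(2,4): flips 2 -> legal
(2,5): no bracket -> illegal
(3,1): no bracket -> illegal
(3,5): no bracket -> illegal
(4,1): no bracket -> illegal
(4,2): flips 2 -> legal
(4,5): no bracket -> illegal
(5,2): no bracket -> illegal
(5,3): no bracket -> illegal
(5,4): no bracket -> illegal
W mobility = 2

Answer: B=6 W=2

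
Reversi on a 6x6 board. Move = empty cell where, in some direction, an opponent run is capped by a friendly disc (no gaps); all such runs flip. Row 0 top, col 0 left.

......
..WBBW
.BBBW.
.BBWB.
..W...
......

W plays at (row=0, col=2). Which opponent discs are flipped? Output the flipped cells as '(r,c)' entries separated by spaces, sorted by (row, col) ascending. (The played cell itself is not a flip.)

Dir NW: edge -> no flip
Dir N: edge -> no flip
Dir NE: edge -> no flip
Dir W: first cell '.' (not opp) -> no flip
Dir E: first cell '.' (not opp) -> no flip
Dir SW: first cell '.' (not opp) -> no flip
Dir S: first cell 'W' (not opp) -> no flip
Dir SE: opp run (1,3) capped by W -> flip

Answer: (1,3)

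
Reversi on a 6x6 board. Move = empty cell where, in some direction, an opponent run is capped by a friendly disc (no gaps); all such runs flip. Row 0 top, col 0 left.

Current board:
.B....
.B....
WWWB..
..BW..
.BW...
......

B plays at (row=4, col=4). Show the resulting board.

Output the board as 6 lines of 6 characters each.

Answer: .B....
.B....
WWBB..
..BB..
.BW.B.
......

Derivation:
Place B at (4,4); scan 8 dirs for brackets.
Dir NW: opp run (3,3) (2,2) capped by B -> flip
Dir N: first cell '.' (not opp) -> no flip
Dir NE: first cell '.' (not opp) -> no flip
Dir W: first cell '.' (not opp) -> no flip
Dir E: first cell '.' (not opp) -> no flip
Dir SW: first cell '.' (not opp) -> no flip
Dir S: first cell '.' (not opp) -> no flip
Dir SE: first cell '.' (not opp) -> no flip
All flips: (2,2) (3,3)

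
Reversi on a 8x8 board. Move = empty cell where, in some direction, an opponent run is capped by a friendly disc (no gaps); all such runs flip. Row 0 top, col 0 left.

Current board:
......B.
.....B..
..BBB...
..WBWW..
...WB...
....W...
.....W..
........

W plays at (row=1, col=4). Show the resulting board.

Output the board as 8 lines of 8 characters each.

Answer: ......B.
....WB..
..BWW...
..WBWW..
...WB...
....W...
.....W..
........

Derivation:
Place W at (1,4); scan 8 dirs for brackets.
Dir NW: first cell '.' (not opp) -> no flip
Dir N: first cell '.' (not opp) -> no flip
Dir NE: first cell '.' (not opp) -> no flip
Dir W: first cell '.' (not opp) -> no flip
Dir E: opp run (1,5), next='.' -> no flip
Dir SW: opp run (2,3) capped by W -> flip
Dir S: opp run (2,4) capped by W -> flip
Dir SE: first cell '.' (not opp) -> no flip
All flips: (2,3) (2,4)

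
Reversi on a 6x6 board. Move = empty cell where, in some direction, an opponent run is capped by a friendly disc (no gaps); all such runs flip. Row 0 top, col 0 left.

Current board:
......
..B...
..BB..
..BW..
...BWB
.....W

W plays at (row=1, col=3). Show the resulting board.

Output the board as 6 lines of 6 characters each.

Answer: ......
..BW..
..BW..
..BW..
...BWB
.....W

Derivation:
Place W at (1,3); scan 8 dirs for brackets.
Dir NW: first cell '.' (not opp) -> no flip
Dir N: first cell '.' (not opp) -> no flip
Dir NE: first cell '.' (not opp) -> no flip
Dir W: opp run (1,2), next='.' -> no flip
Dir E: first cell '.' (not opp) -> no flip
Dir SW: opp run (2,2), next='.' -> no flip
Dir S: opp run (2,3) capped by W -> flip
Dir SE: first cell '.' (not opp) -> no flip
All flips: (2,3)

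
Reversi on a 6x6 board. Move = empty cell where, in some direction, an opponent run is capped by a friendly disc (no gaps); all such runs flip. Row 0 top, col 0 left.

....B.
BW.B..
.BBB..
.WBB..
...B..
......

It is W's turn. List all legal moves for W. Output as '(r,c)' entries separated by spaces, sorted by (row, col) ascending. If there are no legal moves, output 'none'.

Answer: (3,4) (4,4)

Derivation:
(0,0): no bracket -> illegal
(0,1): no bracket -> illegal
(0,2): no bracket -> illegal
(0,3): no bracket -> illegal
(0,5): no bracket -> illegal
(1,2): no bracket -> illegal
(1,4): no bracket -> illegal
(1,5): no bracket -> illegal
(2,0): no bracket -> illegal
(2,4): no bracket -> illegal
(3,0): no bracket -> illegal
(3,4): flips 2 -> legal
(4,1): no bracket -> illegal
(4,2): no bracket -> illegal
(4,4): flips 2 -> legal
(5,2): no bracket -> illegal
(5,3): no bracket -> illegal
(5,4): no bracket -> illegal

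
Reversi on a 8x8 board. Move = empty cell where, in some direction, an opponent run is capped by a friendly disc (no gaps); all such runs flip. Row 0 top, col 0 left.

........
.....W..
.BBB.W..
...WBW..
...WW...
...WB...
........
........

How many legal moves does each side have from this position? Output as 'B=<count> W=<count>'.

-- B to move --
(0,4): no bracket -> illegal
(0,5): no bracket -> illegal
(0,6): no bracket -> illegal
(1,4): no bracket -> illegal
(1,6): flips 1 -> legal
(2,4): no bracket -> illegal
(2,6): no bracket -> illegal
(3,2): flips 2 -> legal
(3,6): flips 1 -> legal
(4,2): no bracket -> illegal
(4,5): no bracket -> illegal
(4,6): no bracket -> illegal
(5,2): flips 2 -> legal
(5,5): flips 2 -> legal
(6,2): no bracket -> illegal
(6,3): flips 3 -> legal
(6,4): no bracket -> illegal
B mobility = 6
-- W to move --
(1,0): no bracket -> illegal
(1,1): flips 1 -> legal
(1,2): no bracket -> illegal
(1,3): flips 1 -> legal
(1,4): no bracket -> illegal
(2,0): no bracket -> illegal
(2,4): flips 1 -> legal
(3,0): no bracket -> illegal
(3,1): no bracket -> illegal
(3,2): no bracket -> illegal
(4,5): no bracket -> illegal
(5,5): flips 1 -> legal
(6,3): no bracket -> illegal
(6,4): flips 1 -> legal
(6,5): flips 1 -> legal
W mobility = 6

Answer: B=6 W=6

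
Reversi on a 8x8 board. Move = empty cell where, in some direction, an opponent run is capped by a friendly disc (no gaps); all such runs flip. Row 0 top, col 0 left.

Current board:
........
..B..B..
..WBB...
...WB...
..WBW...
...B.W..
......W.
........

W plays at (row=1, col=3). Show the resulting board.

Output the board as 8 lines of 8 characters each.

Place W at (1,3); scan 8 dirs for brackets.
Dir NW: first cell '.' (not opp) -> no flip
Dir N: first cell '.' (not opp) -> no flip
Dir NE: first cell '.' (not opp) -> no flip
Dir W: opp run (1,2), next='.' -> no flip
Dir E: first cell '.' (not opp) -> no flip
Dir SW: first cell 'W' (not opp) -> no flip
Dir S: opp run (2,3) capped by W -> flip
Dir SE: opp run (2,4), next='.' -> no flip
All flips: (2,3)

Answer: ........
..BW.B..
..WWB...
...WB...
..WBW...
...B.W..
......W.
........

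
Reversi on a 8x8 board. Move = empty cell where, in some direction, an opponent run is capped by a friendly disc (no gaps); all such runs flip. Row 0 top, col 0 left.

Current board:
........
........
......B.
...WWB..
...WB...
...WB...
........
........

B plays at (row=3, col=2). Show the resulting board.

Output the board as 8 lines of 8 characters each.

Answer: ........
........
......B.
..BBBB..
...BB...
...WB...
........
........

Derivation:
Place B at (3,2); scan 8 dirs for brackets.
Dir NW: first cell '.' (not opp) -> no flip
Dir N: first cell '.' (not opp) -> no flip
Dir NE: first cell '.' (not opp) -> no flip
Dir W: first cell '.' (not opp) -> no flip
Dir E: opp run (3,3) (3,4) capped by B -> flip
Dir SW: first cell '.' (not opp) -> no flip
Dir S: first cell '.' (not opp) -> no flip
Dir SE: opp run (4,3) capped by B -> flip
All flips: (3,3) (3,4) (4,3)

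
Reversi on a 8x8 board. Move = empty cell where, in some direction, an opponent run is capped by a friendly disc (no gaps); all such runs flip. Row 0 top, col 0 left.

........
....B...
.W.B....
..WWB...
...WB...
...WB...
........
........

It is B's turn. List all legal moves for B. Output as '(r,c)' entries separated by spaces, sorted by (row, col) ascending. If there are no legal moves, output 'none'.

(1,0): flips 3 -> legal
(1,1): no bracket -> illegal
(1,2): no bracket -> illegal
(2,0): no bracket -> illegal
(2,2): flips 1 -> legal
(2,4): no bracket -> illegal
(3,0): no bracket -> illegal
(3,1): flips 2 -> legal
(4,1): flips 1 -> legal
(4,2): flips 1 -> legal
(5,2): flips 2 -> legal
(6,2): flips 1 -> legal
(6,3): flips 3 -> legal
(6,4): no bracket -> illegal

Answer: (1,0) (2,2) (3,1) (4,1) (4,2) (5,2) (6,2) (6,3)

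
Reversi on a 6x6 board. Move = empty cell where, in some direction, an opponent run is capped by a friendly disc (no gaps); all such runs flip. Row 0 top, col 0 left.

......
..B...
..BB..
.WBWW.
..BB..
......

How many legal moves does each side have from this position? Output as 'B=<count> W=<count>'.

Answer: B=8 W=6

Derivation:
-- B to move --
(2,0): flips 1 -> legal
(2,1): no bracket -> illegal
(2,4): flips 1 -> legal
(2,5): flips 1 -> legal
(3,0): flips 1 -> legal
(3,5): flips 2 -> legal
(4,0): flips 1 -> legal
(4,1): no bracket -> illegal
(4,4): flips 1 -> legal
(4,5): flips 1 -> legal
B mobility = 8
-- W to move --
(0,1): flips 2 -> legal
(0,2): no bracket -> illegal
(0,3): no bracket -> illegal
(1,1): flips 1 -> legal
(1,3): flips 2 -> legal
(1,4): no bracket -> illegal
(2,1): no bracket -> illegal
(2,4): no bracket -> illegal
(4,1): no bracket -> illegal
(4,4): no bracket -> illegal
(5,1): flips 1 -> legal
(5,2): flips 1 -> legal
(5,3): flips 2 -> legal
(5,4): no bracket -> illegal
W mobility = 6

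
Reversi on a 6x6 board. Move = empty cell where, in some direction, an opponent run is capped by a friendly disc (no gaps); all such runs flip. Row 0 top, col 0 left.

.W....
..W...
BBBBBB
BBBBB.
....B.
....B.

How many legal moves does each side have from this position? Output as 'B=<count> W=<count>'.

Answer: B=2 W=2

Derivation:
-- B to move --
(0,0): no bracket -> illegal
(0,2): flips 1 -> legal
(0,3): flips 1 -> legal
(1,0): no bracket -> illegal
(1,1): no bracket -> illegal
(1,3): no bracket -> illegal
B mobility = 2
-- W to move --
(1,0): no bracket -> illegal
(1,1): no bracket -> illegal
(1,3): no bracket -> illegal
(1,4): no bracket -> illegal
(1,5): no bracket -> illegal
(3,5): no bracket -> illegal
(4,0): no bracket -> illegal
(4,1): no bracket -> illegal
(4,2): flips 2 -> legal
(4,3): no bracket -> illegal
(4,5): flips 2 -> legal
(5,3): no bracket -> illegal
(5,5): no bracket -> illegal
W mobility = 2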